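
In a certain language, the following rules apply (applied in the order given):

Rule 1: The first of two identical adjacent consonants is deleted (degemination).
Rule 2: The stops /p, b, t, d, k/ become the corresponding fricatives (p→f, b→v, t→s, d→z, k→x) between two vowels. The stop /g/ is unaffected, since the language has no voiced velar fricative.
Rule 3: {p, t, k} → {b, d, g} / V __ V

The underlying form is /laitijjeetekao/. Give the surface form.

laisijeesexao

Rule 1 (degemination): /jj/ is a geminate; the first /j/ deletes. /laitijjeetekao/ → laitijeetekao.
Rule 2 (intervocalic spirantization): /t/ is a stop between vowels /i/ and /i/, so it spirantizes to the fricative [s]. /t/ is a stop between vowels /e/ and /e/, so it spirantizes to the fricative [s]. /k/ is a stop between vowels /e/ and /a/, so it spirantizes to the fricative [x]. /laitijeetekao/ → laisijeesexao.
Rule 3 (intervocalic voicing): no segment meets the environment; /laisijeesexao/ is unchanged.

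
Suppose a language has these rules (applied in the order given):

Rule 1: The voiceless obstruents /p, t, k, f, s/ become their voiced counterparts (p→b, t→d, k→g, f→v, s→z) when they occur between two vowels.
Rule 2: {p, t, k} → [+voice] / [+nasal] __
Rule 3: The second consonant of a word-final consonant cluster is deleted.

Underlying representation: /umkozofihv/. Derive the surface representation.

Rule 1 (intervocalic voicing): /f/ is a voiceless obstruent between vowels /o/ and /i/, so it voices to [v]. /umkozofihv/ → umkozovihv.
Rule 2 (post-nasal voicing): /k/ is a voiceless stop immediately after the nasal /m/, so it voices to [g]. /umkozovihv/ → umgozovihv.
Rule 3 (final cluster simplification): /v/ is the second consonant of a word-final cluster /hv/, so it deletes. /umgozovihv/ → umgozovih.

umgozovih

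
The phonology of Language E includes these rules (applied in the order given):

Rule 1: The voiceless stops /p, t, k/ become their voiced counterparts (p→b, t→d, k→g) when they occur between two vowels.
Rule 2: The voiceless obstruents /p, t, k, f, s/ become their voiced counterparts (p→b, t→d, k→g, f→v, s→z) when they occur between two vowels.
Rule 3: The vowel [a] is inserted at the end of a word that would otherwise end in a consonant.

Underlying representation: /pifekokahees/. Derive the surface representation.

pivegogaheesa

Rule 1 (intervocalic voicing): /k/ is a voiceless stop between vowels /e/ and /o/, so it voices to [g]. /k/ is a voiceless stop between vowels /o/ and /a/, so it voices to [g]. /pifekokahees/ → pifegogahees.
Rule 2 (intervocalic voicing): /f/ is a voiceless obstruent between vowels /i/ and /e/, so it voices to [v]. /pifegogahees/ → pivegogahees.
Rule 3 (final a-epenthesis): the form ends in the consonant /s/, so [a] is inserted word-finally. /pivegogahees/ → pivegogaheesa.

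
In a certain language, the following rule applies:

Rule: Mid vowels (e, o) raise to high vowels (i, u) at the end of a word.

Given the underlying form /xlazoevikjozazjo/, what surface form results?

xlazoevikjozazju

Scanning /xlazoevikjozazjo/: /o/ at position 5 is not in the conditioning environment; /e/ at position 6 is not in the conditioning environment; /o/ at position 11 is not in the conditioning environment; /o/ is a mid vowel in word-final position, so it raises to [u].
Result: [xlazoevikjozazju].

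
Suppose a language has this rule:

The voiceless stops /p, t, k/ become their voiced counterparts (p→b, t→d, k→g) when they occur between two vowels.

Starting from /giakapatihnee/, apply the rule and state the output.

giagabadihnee

/k/ is a voiceless stop between vowels /a/ and /a/, so it voices to [g].
/p/ is a voiceless stop between vowels /a/ and /a/, so it voices to [b].
/t/ is a voiceless stop between vowels /a/ and /i/, so it voices to [d].
Surface form: [giagabadihnee].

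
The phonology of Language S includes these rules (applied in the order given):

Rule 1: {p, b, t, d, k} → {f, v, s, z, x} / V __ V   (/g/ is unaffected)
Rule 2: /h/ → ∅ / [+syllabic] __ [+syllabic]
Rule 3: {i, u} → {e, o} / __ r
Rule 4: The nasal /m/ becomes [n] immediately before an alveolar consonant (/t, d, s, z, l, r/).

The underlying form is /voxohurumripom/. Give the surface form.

voxoorunrifom

Rule 1 (intervocalic spirantization): /p/ is a stop between vowels /i/ and /o/, so it spirantizes to the fricative [f]. /voxohurumripom/ → voxohurumrifom.
Rule 2 (intervocalic h-deletion): /h/ occurs between vowels /o/ and /u/, so it deletes. /voxohurumrifom/ → voxourumrifom.
Rule 3 (pre-rhotic lowering): /u/ is a high vowel immediately before /r/, so it lowers to [o]. /voxourumrifom/ → voxoorumrifom.
Rule 4 (nasal place assimilation): /m/ precedes the alveolar consonant /r/, so it assimilates in place to [n]. /voxoorumrifom/ → voxoorunrifom.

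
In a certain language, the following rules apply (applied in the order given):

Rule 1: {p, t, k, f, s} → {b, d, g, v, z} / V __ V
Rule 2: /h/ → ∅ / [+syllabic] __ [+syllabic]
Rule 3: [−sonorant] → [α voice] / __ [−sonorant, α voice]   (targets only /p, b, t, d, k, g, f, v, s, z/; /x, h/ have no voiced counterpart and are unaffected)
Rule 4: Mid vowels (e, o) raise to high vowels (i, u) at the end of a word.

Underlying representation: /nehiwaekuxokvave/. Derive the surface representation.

neiwaeguxogvavi

Rule 1 (intervocalic voicing): /k/ is a voiceless obstruent between vowels /e/ and /u/, so it voices to [g]. /nehiwaekuxokvave/ → nehiwaeguxokvave.
Rule 2 (intervocalic h-deletion): /h/ occurs between vowels /e/ and /i/, so it deletes. /nehiwaeguxokvave/ → neiwaeguxokvave.
Rule 3 (regressive voicing assimilation): /k/ precedes the voiced obstruent /v/, so it voices to [g] by assimilation. /neiwaeguxokvave/ → neiwaeguxogvave.
Rule 4 (final vowel raising): /e/ is a mid vowel in word-final position, so it raises to [i]. /neiwaeguxogvave/ → neiwaeguxogvavi.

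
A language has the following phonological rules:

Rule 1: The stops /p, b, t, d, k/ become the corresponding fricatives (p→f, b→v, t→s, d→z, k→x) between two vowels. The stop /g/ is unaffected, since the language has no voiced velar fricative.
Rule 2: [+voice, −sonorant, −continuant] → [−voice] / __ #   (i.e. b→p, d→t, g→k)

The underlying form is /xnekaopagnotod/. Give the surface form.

Rule 1 (intervocalic spirantization): /k/ is a stop between vowels /e/ and /a/, so it spirantizes to the fricative [x]. /p/ is a stop between vowels /o/ and /a/, so it spirantizes to the fricative [f]. /t/ is a stop between vowels /o/ and /o/, so it spirantizes to the fricative [s]. /xnekaopagnotod/ → xnexaofagnosod.
Rule 2 (final devoicing): /d/ is a voiced stop in word-final position, so it devoices to [t]. /xnexaofagnosod/ → xnexaofagnosot.

xnexaofagnosot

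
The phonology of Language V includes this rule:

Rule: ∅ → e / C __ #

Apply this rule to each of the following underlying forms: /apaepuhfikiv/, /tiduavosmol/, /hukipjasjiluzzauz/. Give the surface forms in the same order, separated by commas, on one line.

/apaepuhfikiv/: the form ends in the consonant /v/, so [e] is inserted word-finally. → [apaepuhfikive].
/tiduavosmol/: the form ends in the consonant /l/, so [e] is inserted word-finally. → [tiduavosmole].
/hukipjasjiluzzauz/: the form ends in the consonant /z/, so [e] is inserted word-finally. → [hukipjasjiluzzauze].

apaepuhfikive, tiduavosmole, hukipjasjiluzzauze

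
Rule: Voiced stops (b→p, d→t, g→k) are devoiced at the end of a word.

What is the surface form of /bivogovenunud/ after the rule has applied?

/d/ is a voiced stop in word-final position, so it devoices to [t].
Surface form: [bivogovenunut].

bivogovenunut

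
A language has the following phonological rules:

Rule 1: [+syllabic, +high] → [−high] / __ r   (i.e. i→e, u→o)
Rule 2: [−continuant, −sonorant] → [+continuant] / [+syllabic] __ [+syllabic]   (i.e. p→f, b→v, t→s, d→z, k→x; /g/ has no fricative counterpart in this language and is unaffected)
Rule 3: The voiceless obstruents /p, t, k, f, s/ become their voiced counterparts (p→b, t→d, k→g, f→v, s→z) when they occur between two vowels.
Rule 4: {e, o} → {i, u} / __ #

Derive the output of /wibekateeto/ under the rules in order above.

wivexazeezu

Rule 1 (pre-rhotic lowering): no segment meets the environment; /wibekateeto/ is unchanged.
Rule 2 (intervocalic spirantization): /b/ is a stop between vowels /i/ and /e/, so it spirantizes to the fricative [v]. /k/ is a stop between vowels /e/ and /a/, so it spirantizes to the fricative [x]. /t/ is a stop between vowels /a/ and /e/, so it spirantizes to the fricative [s]. /t/ is a stop between vowels /e/ and /o/, so it spirantizes to the fricative [s]. /wibekateeto/ → wivexaseeso.
Rule 3 (intervocalic voicing): /s/ is a voiceless obstruent between vowels /a/ and /e/, so it voices to [z]. /s/ is a voiceless obstruent between vowels /e/ and /o/, so it voices to [z]. /wivexaseeso/ → wivexazeezo.
Rule 4 (final vowel raising): /o/ is a mid vowel in word-final position, so it raises to [u]. /wivexazeezo/ → wivexazeezu.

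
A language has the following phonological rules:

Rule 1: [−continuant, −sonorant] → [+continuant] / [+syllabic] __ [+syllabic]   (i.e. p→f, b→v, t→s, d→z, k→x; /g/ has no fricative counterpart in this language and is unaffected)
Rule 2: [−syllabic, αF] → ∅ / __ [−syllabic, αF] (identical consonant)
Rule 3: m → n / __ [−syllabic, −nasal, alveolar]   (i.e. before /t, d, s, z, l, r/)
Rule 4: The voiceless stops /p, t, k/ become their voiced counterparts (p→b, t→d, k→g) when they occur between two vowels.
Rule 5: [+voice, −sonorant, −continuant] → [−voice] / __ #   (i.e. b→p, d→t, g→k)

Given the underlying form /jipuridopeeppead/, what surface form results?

Rule 1 (intervocalic spirantization): /p/ is a stop between vowels /i/ and /u/, so it spirantizes to the fricative [f]. /d/ is a stop between vowels /i/ and /o/, so it spirantizes to the fricative [z]. /p/ is a stop between vowels /o/ and /e/, so it spirantizes to the fricative [f]. /jipuridopeeppead/ → jifurizofeeppead.
Rule 2 (degemination): /pp/ is a geminate; the first /p/ deletes. /jifurizofeeppead/ → jifurizofeepead.
Rule 3 (nasal place assimilation): no segment meets the environment; /jifurizofeepead/ is unchanged.
Rule 4 (intervocalic voicing): /p/ is a voiceless stop between vowels /e/ and /e/, so it voices to [b]. /jifurizofeepead/ → jifurizofeebead.
Rule 5 (final devoicing): /d/ is a voiced stop in word-final position, so it devoices to [t]. /jifurizofeebead/ → jifurizofeebeat.

jifurizofeebeat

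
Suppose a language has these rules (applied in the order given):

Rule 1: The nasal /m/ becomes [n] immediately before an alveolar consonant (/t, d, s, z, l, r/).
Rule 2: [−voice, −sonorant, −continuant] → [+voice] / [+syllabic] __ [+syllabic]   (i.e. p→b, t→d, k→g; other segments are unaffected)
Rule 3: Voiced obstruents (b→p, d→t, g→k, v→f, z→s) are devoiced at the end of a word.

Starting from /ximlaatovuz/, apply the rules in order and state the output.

xinlaadovus

Rule 1 (nasal place assimilation): /m/ precedes the alveolar consonant /l/, so it assimilates in place to [n]. /ximlaatovuz/ → xinlaatovuz.
Rule 2 (intervocalic voicing): /t/ is a voiceless stop between vowels /a/ and /o/, so it voices to [d]. /xinlaatovuz/ → xinlaadovuz.
Rule 3 (final devoicing): /z/ is a voiced obstruent in word-final position, so it devoices to [s]. /xinlaadovuz/ → xinlaadovus.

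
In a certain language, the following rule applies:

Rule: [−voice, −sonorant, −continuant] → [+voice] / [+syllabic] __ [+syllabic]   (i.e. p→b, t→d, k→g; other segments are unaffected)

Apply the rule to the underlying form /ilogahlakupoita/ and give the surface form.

ilogahlaguboida

/k/ is a voiceless stop between vowels /a/ and /u/, so it voices to [g].
/p/ is a voiceless stop between vowels /u/ and /o/, so it voices to [b].
/t/ is a voiceless stop between vowels /i/ and /a/, so it voices to [d].
Surface form: [ilogahlaguboida].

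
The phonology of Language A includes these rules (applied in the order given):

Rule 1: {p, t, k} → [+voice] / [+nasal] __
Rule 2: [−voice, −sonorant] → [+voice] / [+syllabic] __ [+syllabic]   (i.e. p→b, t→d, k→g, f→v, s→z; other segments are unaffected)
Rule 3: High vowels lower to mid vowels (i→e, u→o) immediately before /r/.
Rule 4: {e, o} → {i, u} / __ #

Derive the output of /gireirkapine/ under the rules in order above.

gereerkabini

Rule 1 (post-nasal voicing): no segment meets the environment; /gireirkapine/ is unchanged.
Rule 2 (intervocalic voicing): /p/ is a voiceless obstruent between vowels /a/ and /i/, so it voices to [b]. /gireirkapine/ → gireirkabine.
Rule 3 (pre-rhotic lowering): /i/ is a high vowel immediately before /r/, so it lowers to [e]. /i/ is a high vowel immediately before /r/, so it lowers to [e]. /gireirkabine/ → gereerkabine.
Rule 4 (final vowel raising): /e/ is a mid vowel in word-final position, so it raises to [i]. /gereerkabine/ → gereerkabini.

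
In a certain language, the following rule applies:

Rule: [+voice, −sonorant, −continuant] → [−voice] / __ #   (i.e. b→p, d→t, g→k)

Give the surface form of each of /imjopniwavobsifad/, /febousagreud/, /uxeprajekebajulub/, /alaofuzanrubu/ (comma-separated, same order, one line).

imjopniwavobsifat, febousagreut, uxeprajekebajulup, alaofuzanrubu

/imjopniwavobsifad/: /d/ is a voiced stop in word-final position, so it devoices to [t]. → [imjopniwavobsifat].
/febousagreud/: /d/ is a voiced stop in word-final position, so it devoices to [t]. → [febousagreut].
/uxeprajekebajulub/: /b/ is a voiced stop in word-final position, so it devoices to [p]. → [uxeprajekebajulup].
/alaofuzanrubu/: the rule's environment is not met; surfaces unchanged as [alaofuzanrubu].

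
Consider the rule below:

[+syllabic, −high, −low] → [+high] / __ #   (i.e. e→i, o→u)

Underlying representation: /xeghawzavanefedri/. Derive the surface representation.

No segment of /xeghawzavanefedri/ meets the structural description of the rule, so the form surfaces unchanged.

xeghawzavanefedri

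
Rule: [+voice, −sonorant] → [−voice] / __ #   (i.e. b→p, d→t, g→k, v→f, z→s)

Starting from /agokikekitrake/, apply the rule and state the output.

No segment of /agokikekitrake/ meets the structural description of the rule, so the form surfaces unchanged.

agokikekitrake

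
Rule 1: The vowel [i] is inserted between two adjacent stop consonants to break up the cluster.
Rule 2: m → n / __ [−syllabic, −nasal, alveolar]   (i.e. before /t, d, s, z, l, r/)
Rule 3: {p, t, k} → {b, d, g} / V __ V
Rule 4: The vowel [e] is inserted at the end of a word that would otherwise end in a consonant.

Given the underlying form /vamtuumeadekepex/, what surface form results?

vantuumeadegebexe

Rule 1 (stop-cluster i-epenthesis): no segment meets the environment; /vamtuumeadekepex/ is unchanged.
Rule 2 (nasal place assimilation): /m/ precedes the alveolar consonant /t/, so it assimilates in place to [n]. /vamtuumeadekepex/ → vantuumeadekepex.
Rule 3 (intervocalic voicing): /k/ is a voiceless stop between vowels /e/ and /e/, so it voices to [g]. /p/ is a voiceless stop between vowels /e/ and /e/, so it voices to [b]. /vantuumeadekepex/ → vantuumeadegebex.
Rule 4 (final e-epenthesis): the form ends in the consonant /x/, so [e] is inserted word-finally. /vantuumeadegebex/ → vantuumeadegebexe.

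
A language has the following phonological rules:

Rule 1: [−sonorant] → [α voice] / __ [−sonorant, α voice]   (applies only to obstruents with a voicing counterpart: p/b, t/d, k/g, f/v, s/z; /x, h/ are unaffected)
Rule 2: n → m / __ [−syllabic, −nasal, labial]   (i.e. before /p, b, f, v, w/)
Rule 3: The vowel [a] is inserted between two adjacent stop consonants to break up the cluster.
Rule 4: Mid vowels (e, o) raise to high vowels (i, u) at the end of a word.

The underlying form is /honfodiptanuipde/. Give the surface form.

Rule 1 (regressive voicing assimilation): /p/ precedes the voiced obstruent /d/, so it voices to [b] by assimilation. /honfodiptanuipde/ → honfodiptanuibde.
Rule 2 (nasal place assimilation): /n/ precedes the labial consonant /f/, so it assimilates in place to [m]. /honfodiptanuibde/ → homfodiptanuibde.
Rule 3 (stop-cluster a-epenthesis): /p/ and /t/ form a stop–stop cluster, so [a] is inserted between them. /b/ and /d/ form a stop–stop cluster, so [a] is inserted between them. /homfodiptanuibde/ → homfodipatanuibade.
Rule 4 (final vowel raising): /e/ is a mid vowel in word-final position, so it raises to [i]. /homfodipatanuibade/ → homfodipatanuibadi.

homfodipatanuibadi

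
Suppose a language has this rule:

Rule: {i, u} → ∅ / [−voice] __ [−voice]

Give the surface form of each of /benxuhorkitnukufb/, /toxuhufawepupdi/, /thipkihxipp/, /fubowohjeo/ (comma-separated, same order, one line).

benxhorktnukfb, toxhfaweppdi, thpkhxpp, fubowohjeo

/benxuhorkitnukufb/: /u/ is a high vowel flanked by voiceless consonants /x/ and /h/, so it deletes. /i/ is a high vowel flanked by voiceless consonants /k/ and /t/, so it deletes. /u/ is a high vowel flanked by voiceless consonants /k/ and /f/, so it deletes. → [benxhorktnukfb].
/toxuhufawepupdi/: /u/ is a high vowel flanked by voiceless consonants /x/ and /h/, so it deletes. /u/ is a high vowel flanked by voiceless consonants /h/ and /f/, so it deletes. /u/ is a high vowel flanked by voiceless consonants /p/ and /p/, so it deletes. → [toxhfaweppdi].
/thipkihxipp/: /i/ is a high vowel flanked by voiceless consonants /h/ and /p/, so it deletes. /i/ is a high vowel flanked by voiceless consonants /k/ and /h/, so it deletes. /i/ is a high vowel flanked by voiceless consonants /x/ and /p/, so it deletes. → [thpkhxpp].
/fubowohjeo/: the rule's environment is not met; surfaces unchanged as [fubowohjeo].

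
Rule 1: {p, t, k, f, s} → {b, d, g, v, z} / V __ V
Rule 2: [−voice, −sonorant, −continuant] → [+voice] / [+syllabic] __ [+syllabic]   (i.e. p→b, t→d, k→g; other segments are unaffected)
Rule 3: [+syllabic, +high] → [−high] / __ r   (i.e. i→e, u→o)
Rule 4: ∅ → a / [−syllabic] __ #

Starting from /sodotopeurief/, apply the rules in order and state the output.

sododobeoriefa

Rule 1 (intervocalic voicing): /t/ is a voiceless obstruent between vowels /o/ and /o/, so it voices to [d]. /p/ is a voiceless obstruent between vowels /o/ and /e/, so it voices to [b]. /sodotopeurief/ → sododobeurief.
Rule 2 (intervocalic voicing): no segment meets the environment; /sododobeurief/ is unchanged.
Rule 3 (pre-rhotic lowering): /u/ is a high vowel immediately before /r/, so it lowers to [o]. /sododobeurief/ → sododobeorief.
Rule 4 (final a-epenthesis): the form ends in the consonant /f/, so [a] is inserted word-finally. /sododobeorief/ → sododobeoriefa.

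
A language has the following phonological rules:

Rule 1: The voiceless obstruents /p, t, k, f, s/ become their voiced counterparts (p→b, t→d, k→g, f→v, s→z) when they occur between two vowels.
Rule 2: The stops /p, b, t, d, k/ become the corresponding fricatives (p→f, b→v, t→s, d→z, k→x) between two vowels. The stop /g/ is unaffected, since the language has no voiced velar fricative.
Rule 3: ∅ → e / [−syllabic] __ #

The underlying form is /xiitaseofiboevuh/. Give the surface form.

xiizazeovivoevuhe

Rule 1 (intervocalic voicing): /t/ is a voiceless obstruent between vowels /i/ and /a/, so it voices to [d]. /s/ is a voiceless obstruent between vowels /a/ and /e/, so it voices to [z]. /f/ is a voiceless obstruent between vowels /o/ and /i/, so it voices to [v]. /xiitaseofiboevuh/ → xiidazeoviboevuh.
Rule 2 (intervocalic spirantization): /d/ is a stop between vowels /i/ and /a/, so it spirantizes to the fricative [z]. /b/ is a stop between vowels /i/ and /o/, so it spirantizes to the fricative [v]. /xiidazeoviboevuh/ → xiizazeovivoevuh.
Rule 3 (final e-epenthesis): the form ends in the consonant /h/, so [e] is inserted word-finally. /xiizazeovivoevuh/ → xiizazeovivoevuhe.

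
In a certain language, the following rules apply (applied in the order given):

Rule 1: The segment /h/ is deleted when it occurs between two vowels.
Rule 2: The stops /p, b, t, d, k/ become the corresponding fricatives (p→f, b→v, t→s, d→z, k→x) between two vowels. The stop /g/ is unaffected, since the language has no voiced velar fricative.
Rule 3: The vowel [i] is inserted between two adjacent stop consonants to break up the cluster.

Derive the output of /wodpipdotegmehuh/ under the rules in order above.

wodipipidosegmeuh

Rule 1 (intervocalic h-deletion): /h/ occurs between vowels /e/ and /u/, so it deletes. /wodpipdotegmehuh/ → wodpipdotegmeuh.
Rule 2 (intervocalic spirantization): /t/ is a stop between vowels /o/ and /e/, so it spirantizes to the fricative [s]. /wodpipdotegmeuh/ → wodpipdosegmeuh.
Rule 3 (stop-cluster i-epenthesis): /d/ and /p/ form a stop–stop cluster, so [i] is inserted between them. /p/ and /d/ form a stop–stop cluster, so [i] is inserted between them. /wodpipdosegmeuh/ → wodipipidosegmeuh.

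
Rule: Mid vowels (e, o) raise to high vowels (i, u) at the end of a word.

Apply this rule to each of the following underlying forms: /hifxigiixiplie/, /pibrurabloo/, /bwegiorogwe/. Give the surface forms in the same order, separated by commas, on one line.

hifxigiixiplii, pibrurablou, bwegiorogwi

/hifxigiixiplie/: /e/ is a mid vowel in word-final position, so it raises to [i]. → [hifxigiixiplii].
/pibrurabloo/: /o/ is a mid vowel in word-final position, so it raises to [u]. → [pibrurablou].
/bwegiorogwe/: /e/ is a mid vowel in word-final position, so it raises to [i]. → [bwegiorogwi].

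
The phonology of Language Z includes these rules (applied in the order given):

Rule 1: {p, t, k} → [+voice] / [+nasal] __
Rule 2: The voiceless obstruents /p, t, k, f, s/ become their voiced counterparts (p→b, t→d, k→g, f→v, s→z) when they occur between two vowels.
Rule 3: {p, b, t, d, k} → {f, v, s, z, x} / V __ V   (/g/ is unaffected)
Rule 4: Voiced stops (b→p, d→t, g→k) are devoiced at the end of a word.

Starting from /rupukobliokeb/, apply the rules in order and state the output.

Rule 1 (post-nasal voicing): no segment meets the environment; /rupukobliokeb/ is unchanged.
Rule 2 (intervocalic voicing): /p/ is a voiceless obstruent between vowels /u/ and /u/, so it voices to [b]. /k/ is a voiceless obstruent between vowels /u/ and /o/, so it voices to [g]. /k/ is a voiceless obstruent between vowels /o/ and /e/, so it voices to [g]. /rupukobliokeb/ → rubugobliogeb.
Rule 3 (intervocalic spirantization): /b/ is a stop between vowels /u/ and /u/, so it spirantizes to the fricative [v]. /rubugobliogeb/ → ruvugobliogeb.
Rule 4 (final devoicing): /b/ is a voiced stop in word-final position, so it devoices to [p]. /ruvugobliogeb/ → ruvugobliogep.

ruvugobliogep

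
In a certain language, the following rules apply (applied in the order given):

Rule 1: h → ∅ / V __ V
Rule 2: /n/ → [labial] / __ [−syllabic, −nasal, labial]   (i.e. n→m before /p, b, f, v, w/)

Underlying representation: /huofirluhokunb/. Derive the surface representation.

Rule 1 (intervocalic h-deletion): /h/ occurs between vowels /u/ and /o/, so it deletes. /huofirluhokunb/ → huofirluokunb.
Rule 2 (nasal place assimilation): /n/ precedes the labial consonant /b/, so it assimilates in place to [m]. /huofirluokunb/ → huofirluokumb.

huofirluokumb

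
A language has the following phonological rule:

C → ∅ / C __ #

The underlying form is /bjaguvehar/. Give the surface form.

No segment of /bjaguvehar/ meets the structural description of the rule, so the form surfaces unchanged.

bjaguvehar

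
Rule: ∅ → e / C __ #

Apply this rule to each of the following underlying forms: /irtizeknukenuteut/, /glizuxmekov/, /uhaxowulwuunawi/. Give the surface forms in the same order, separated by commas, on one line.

/irtizeknukenuteut/: the form ends in the consonant /t/, so [e] is inserted word-finally. → [irtizeknukenuteute].
/glizuxmekov/: the form ends in the consonant /v/, so [e] is inserted word-finally. → [glizuxmekove].
/uhaxowulwuunawi/: the rule's environment is not met; surfaces unchanged as [uhaxowulwuunawi].

irtizeknukenuteute, glizuxmekove, uhaxowulwuunawi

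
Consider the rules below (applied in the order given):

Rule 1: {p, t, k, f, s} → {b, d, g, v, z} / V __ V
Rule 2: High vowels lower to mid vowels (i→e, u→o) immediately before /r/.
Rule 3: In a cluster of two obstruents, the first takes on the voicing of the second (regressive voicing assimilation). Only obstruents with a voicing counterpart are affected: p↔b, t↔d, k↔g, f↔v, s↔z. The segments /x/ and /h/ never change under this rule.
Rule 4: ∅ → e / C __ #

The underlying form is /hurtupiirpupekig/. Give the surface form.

hortubierpubegige

Rule 1 (intervocalic voicing): /p/ is a voiceless obstruent between vowels /u/ and /i/, so it voices to [b]. /p/ is a voiceless obstruent between vowels /u/ and /e/, so it voices to [b]. /k/ is a voiceless obstruent between vowels /e/ and /i/, so it voices to [g]. /hurtupiirpupekig/ → hurtubiirpubegig.
Rule 2 (pre-rhotic lowering): /u/ is a high vowel immediately before /r/, so it lowers to [o]. /i/ is a high vowel immediately before /r/, so it lowers to [e]. /hurtubiirpubegig/ → hortubierpubegig.
Rule 3 (regressive voicing assimilation): no segment meets the environment; /hortubierpubegig/ is unchanged.
Rule 4 (final e-epenthesis): the form ends in the consonant /g/, so [e] is inserted word-finally. /hortubierpubegig/ → hortubierpubegige.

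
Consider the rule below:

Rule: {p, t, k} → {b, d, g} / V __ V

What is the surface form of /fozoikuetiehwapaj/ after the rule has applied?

/k/ is a voiceless stop between vowels /i/ and /u/, so it voices to [g].
/t/ is a voiceless stop between vowels /e/ and /i/, so it voices to [d].
/p/ is a voiceless stop between vowels /a/ and /a/, so it voices to [b].
Surface form: [fozoiguediehwabaj].

fozoiguediehwabaj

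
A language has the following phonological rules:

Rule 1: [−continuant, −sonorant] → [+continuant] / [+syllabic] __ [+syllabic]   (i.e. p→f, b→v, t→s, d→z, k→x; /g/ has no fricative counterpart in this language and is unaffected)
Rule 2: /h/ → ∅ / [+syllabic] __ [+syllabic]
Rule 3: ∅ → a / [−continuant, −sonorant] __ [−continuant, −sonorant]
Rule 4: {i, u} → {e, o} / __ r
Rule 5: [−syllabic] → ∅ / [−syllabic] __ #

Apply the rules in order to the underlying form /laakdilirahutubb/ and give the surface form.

Rule 1 (intervocalic spirantization): /t/ is a stop between vowels /u/ and /u/, so it spirantizes to the fricative [s]. /laakdilirahutubb/ → laakdilirahusubb.
Rule 2 (intervocalic h-deletion): /h/ occurs between vowels /a/ and /u/, so it deletes. /laakdilirahusubb/ → laakdilirausubb.
Rule 3 (stop-cluster a-epenthesis): /k/ and /d/ form a stop–stop cluster, so [a] is inserted between them. /b/ and /b/ form a stop–stop cluster, so [a] is inserted between them. /laakdilirausubb/ → laakadilirausubab.
Rule 4 (pre-rhotic lowering): /i/ is a high vowel immediately before /r/, so it lowers to [e]. /laakadilirausubab/ → laakadilerausubab.
Rule 5 (final cluster simplification): no segment meets the environment; /laakadilerausubab/ is unchanged.

laakadilerausubab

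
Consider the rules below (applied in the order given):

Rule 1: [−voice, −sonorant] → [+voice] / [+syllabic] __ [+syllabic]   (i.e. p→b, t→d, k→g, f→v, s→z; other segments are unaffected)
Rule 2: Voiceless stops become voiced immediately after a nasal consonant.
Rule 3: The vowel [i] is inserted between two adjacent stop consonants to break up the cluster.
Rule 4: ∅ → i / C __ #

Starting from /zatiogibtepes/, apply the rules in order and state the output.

zadiogibitebesi

Rule 1 (intervocalic voicing): /t/ is a voiceless obstruent between vowels /a/ and /i/, so it voices to [d]. /p/ is a voiceless obstruent between vowels /e/ and /e/, so it voices to [b]. /zatiogibtepes/ → zadiogibtebes.
Rule 2 (post-nasal voicing): no segment meets the environment; /zadiogibtebes/ is unchanged.
Rule 3 (stop-cluster i-epenthesis): /b/ and /t/ form a stop–stop cluster, so [i] is inserted between them. /zadiogibtebes/ → zadiogibitebes.
Rule 4 (final i-epenthesis): the form ends in the consonant /s/, so [i] is inserted word-finally. /zadiogibitebes/ → zadiogibitebesi.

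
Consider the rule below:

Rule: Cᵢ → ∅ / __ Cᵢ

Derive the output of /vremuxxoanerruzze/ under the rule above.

/xx/ is a geminate; the first /x/ deletes.
/rr/ is a geminate; the first /r/ deletes.
/zz/ is a geminate; the first /z/ deletes.
Surface form: [vremuxoaneruze].

vremuxoaneruze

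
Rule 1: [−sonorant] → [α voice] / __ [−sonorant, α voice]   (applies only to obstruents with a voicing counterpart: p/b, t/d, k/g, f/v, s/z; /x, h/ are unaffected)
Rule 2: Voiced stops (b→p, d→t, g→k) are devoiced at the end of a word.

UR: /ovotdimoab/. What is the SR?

Rule 1 (regressive voicing assimilation): /t/ precedes the voiced obstruent /d/, so it voices to [d] by assimilation. /ovotdimoab/ → ovoddimoab.
Rule 2 (final devoicing): /b/ is a voiced stop in word-final position, so it devoices to [p]. /ovoddimoab/ → ovoddimoap.

ovoddimoap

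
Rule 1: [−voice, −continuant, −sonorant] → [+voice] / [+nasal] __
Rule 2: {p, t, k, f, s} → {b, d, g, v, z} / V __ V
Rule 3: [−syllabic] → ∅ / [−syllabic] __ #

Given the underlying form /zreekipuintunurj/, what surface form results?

zreegibuindunur

Rule 1 (post-nasal voicing): /t/ is a voiceless stop immediately after the nasal /n/, so it voices to [d]. /zreekipuintunurj/ → zreekipuindunurj.
Rule 2 (intervocalic voicing): /k/ is a voiceless obstruent between vowels /e/ and /i/, so it voices to [g]. /p/ is a voiceless obstruent between vowels /i/ and /u/, so it voices to [b]. /zreekipuindunurj/ → zreegibuindunurj.
Rule 3 (final cluster simplification): /j/ is the second consonant of a word-final cluster /rj/, so it deletes. /zreegibuindunurj/ → zreegibuindunur.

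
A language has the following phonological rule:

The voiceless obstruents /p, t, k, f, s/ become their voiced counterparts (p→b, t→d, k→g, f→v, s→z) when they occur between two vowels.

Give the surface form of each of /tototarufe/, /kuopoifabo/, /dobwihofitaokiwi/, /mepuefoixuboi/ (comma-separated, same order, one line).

tododaruve, kuoboivabo, dobwihovidaogiwi, mebuevoixuboi

/tototarufe/: /t/ is a voiceless obstruent between vowels /o/ and /o/, so it voices to [d]. /t/ is a voiceless obstruent between vowels /o/ and /a/, so it voices to [d]. /f/ is a voiceless obstruent between vowels /u/ and /e/, so it voices to [v]. → [tododaruve].
/kuopoifabo/: /p/ is a voiceless obstruent between vowels /o/ and /o/, so it voices to [b]. /f/ is a voiceless obstruent between vowels /i/ and /a/, so it voices to [v]. → [kuoboivabo].
/dobwihofitaokiwi/: /f/ is a voiceless obstruent between vowels /o/ and /i/, so it voices to [v]. /t/ is a voiceless obstruent between vowels /i/ and /a/, so it voices to [d]. /k/ is a voiceless obstruent between vowels /o/ and /i/, so it voices to [g]. → [dobwihovidaogiwi].
/mepuefoixuboi/: /p/ is a voiceless obstruent between vowels /e/ and /u/, so it voices to [b]. /f/ is a voiceless obstruent between vowels /e/ and /o/, so it voices to [v]. → [mebuevoixuboi].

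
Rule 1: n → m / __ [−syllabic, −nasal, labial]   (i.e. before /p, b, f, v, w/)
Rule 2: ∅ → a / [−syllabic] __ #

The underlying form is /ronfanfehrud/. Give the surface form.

romfamfehruda

Rule 1 (nasal place assimilation): /n/ precedes the labial consonant /f/, so it assimilates in place to [m]. /n/ precedes the labial consonant /f/, so it assimilates in place to [m]. /ronfanfehrud/ → romfamfehrud.
Rule 2 (final a-epenthesis): the form ends in the consonant /d/, so [a] is inserted word-finally. /romfamfehrud/ → romfamfehruda.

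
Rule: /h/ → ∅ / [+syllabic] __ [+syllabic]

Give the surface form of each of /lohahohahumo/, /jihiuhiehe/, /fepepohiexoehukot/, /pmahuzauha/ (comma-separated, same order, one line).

loaoaumo, jiiuiee, fepepoiexoeukot, pmauzaua

/lohahohahumo/: /h/ occurs between vowels /o/ and /a/, so it deletes. /h/ occurs between vowels /a/ and /o/, so it deletes. /h/ occurs between vowels /o/ and /a/, so it deletes. /h/ occurs between vowels /a/ and /u/, so it deletes. → [loaoaumo].
/jihiuhiehe/: /h/ occurs between vowels /i/ and /i/, so it deletes. /h/ occurs between vowels /u/ and /i/, so it deletes. /h/ occurs between vowels /e/ and /e/, so it deletes. → [jiiuiee].
/fepepohiexoehukot/: /h/ occurs between vowels /o/ and /i/, so it deletes. /h/ occurs between vowels /e/ and /u/, so it deletes. → [fepepoiexoeukot].
/pmahuzauha/: /h/ occurs between vowels /a/ and /u/, so it deletes. /h/ occurs between vowels /u/ and /a/, so it deletes. → [pmauzaua].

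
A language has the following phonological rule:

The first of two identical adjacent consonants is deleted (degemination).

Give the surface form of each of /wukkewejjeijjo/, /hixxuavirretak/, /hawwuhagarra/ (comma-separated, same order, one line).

wukewejeijo, hixuaviretak, hawuhagara

/wukkewejjeijjo/: /kk/ is a geminate; the first /k/ deletes. /jj/ is a geminate; the first /j/ deletes. /jj/ is a geminate; the first /j/ deletes. → [wukewejeijo].
/hixxuavirretak/: /xx/ is a geminate; the first /x/ deletes. /rr/ is a geminate; the first /r/ deletes. → [hixuaviretak].
/hawwuhagarra/: /ww/ is a geminate; the first /w/ deletes. /rr/ is a geminate; the first /r/ deletes. → [hawuhagara].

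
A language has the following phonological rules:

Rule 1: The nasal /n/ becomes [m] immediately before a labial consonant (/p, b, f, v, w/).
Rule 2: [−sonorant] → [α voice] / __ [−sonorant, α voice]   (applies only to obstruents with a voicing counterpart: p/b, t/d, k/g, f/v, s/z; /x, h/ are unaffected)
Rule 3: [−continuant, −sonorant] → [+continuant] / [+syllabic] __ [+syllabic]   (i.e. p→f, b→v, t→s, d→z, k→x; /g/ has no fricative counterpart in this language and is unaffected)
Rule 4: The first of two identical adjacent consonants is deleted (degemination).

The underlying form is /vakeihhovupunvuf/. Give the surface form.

Rule 1 (nasal place assimilation): /n/ precedes the labial consonant /v/, so it assimilates in place to [m]. /vakeihhovupunvuf/ → vakeihhovupumvuf.
Rule 2 (regressive voicing assimilation): no segment meets the environment; /vakeihhovupumvuf/ is unchanged.
Rule 3 (intervocalic spirantization): /k/ is a stop between vowels /a/ and /e/, so it spirantizes to the fricative [x]. /p/ is a stop between vowels /u/ and /u/, so it spirantizes to the fricative [f]. /vakeihhovupumvuf/ → vaxeihhovufumvuf.
Rule 4 (degemination): /hh/ is a geminate; the first /h/ deletes. /vaxeihhovufumvuf/ → vaxeihovufumvuf.

vaxeihovufumvuf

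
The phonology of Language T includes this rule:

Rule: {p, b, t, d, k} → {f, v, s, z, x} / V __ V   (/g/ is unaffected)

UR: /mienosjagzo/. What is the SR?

No segment of /mienosjagzo/ meets the structural description of the rule, so the form surfaces unchanged.

mienosjagzo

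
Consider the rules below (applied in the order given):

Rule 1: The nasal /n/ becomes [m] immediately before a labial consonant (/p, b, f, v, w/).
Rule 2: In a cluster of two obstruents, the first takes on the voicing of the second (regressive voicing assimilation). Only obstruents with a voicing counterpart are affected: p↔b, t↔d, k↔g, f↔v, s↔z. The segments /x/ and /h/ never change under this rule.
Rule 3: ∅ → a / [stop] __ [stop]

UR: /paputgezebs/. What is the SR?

Rule 1 (nasal place assimilation): no segment meets the environment; /paputgezebs/ is unchanged.
Rule 2 (regressive voicing assimilation): /t/ precedes the voiced obstruent /g/, so it voices to [d] by assimilation. /b/ precedes the voiceless obstruent /s/, so it devoices to [p] by assimilation. /paputgezebs/ → papudgezeps.
Rule 3 (stop-cluster a-epenthesis): /d/ and /g/ form a stop–stop cluster, so [a] is inserted between them. /papudgezeps/ → papudagezeps.

papudagezeps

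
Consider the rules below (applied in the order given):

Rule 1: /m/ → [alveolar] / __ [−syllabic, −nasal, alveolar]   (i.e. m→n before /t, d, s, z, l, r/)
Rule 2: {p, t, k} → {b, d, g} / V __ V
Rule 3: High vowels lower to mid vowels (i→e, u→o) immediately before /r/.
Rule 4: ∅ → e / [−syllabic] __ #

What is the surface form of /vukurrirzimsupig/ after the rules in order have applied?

vugorrerzinsubige

Rule 1 (nasal place assimilation): /m/ precedes the alveolar consonant /s/, so it assimilates in place to [n]. /vukurrirzimsupig/ → vukurrirzinsupig.
Rule 2 (intervocalic voicing): /k/ is a voiceless stop between vowels /u/ and /u/, so it voices to [g]. /p/ is a voiceless stop between vowels /u/ and /i/, so it voices to [b]. /vukurrirzinsupig/ → vugurrirzinsubig.
Rule 3 (pre-rhotic lowering): /u/ is a high vowel immediately before /r/, so it lowers to [o]. /i/ is a high vowel immediately before /r/, so it lowers to [e]. /vugurrirzinsubig/ → vugorrerzinsubig.
Rule 4 (final e-epenthesis): the form ends in the consonant /g/, so [e] is inserted word-finally. /vugorrerzinsubig/ → vugorrerzinsubige.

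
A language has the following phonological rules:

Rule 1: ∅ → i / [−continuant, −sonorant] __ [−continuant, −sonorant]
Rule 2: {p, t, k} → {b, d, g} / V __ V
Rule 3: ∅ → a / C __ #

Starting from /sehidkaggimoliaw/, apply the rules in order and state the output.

Rule 1 (stop-cluster i-epenthesis): /d/ and /k/ form a stop–stop cluster, so [i] is inserted between them. /g/ and /g/ form a stop–stop cluster, so [i] is inserted between them. /sehidkaggimoliaw/ → sehidikagigimoliaw.
Rule 2 (intervocalic voicing): /k/ is a voiceless stop between vowels /i/ and /a/, so it voices to [g]. /sehidikagigimoliaw/ → sehidigagigimoliaw.
Rule 3 (final a-epenthesis): the form ends in the consonant /w/, so [a] is inserted word-finally. /sehidigagigimoliaw/ → sehidigagigimoliawa.

sehidigagigimoliawa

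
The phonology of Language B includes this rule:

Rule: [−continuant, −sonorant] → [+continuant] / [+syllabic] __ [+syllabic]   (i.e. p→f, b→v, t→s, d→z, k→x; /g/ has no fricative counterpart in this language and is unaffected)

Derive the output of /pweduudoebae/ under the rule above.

pwezuuzoevae

Scanning /pweduudoebae/: /p/ at position 1 is not in the conditioning environment; /d/ is a stop between vowels /e/ and /u/, so it spirantizes to the fricative [z]; /d/ is a stop between vowels /u/ and /o/, so it spirantizes to the fricative [z]; /b/ is a stop between vowels /e/ and /a/, so it spirantizes to the fricative [v].
Result: [pwezuuzoevae].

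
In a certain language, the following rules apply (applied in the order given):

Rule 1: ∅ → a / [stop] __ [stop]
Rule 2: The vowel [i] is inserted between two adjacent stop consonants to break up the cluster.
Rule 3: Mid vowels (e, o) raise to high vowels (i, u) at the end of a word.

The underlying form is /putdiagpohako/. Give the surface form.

putadiagapohaku

Rule 1 (stop-cluster a-epenthesis): /t/ and /d/ form a stop–stop cluster, so [a] is inserted between them. /g/ and /p/ form a stop–stop cluster, so [a] is inserted between them. /putdiagpohako/ → putadiagapohako.
Rule 2 (stop-cluster i-epenthesis): no segment meets the environment; /putadiagapohako/ is unchanged.
Rule 3 (final vowel raising): /o/ is a mid vowel in word-final position, so it raises to [u]. /putadiagapohako/ → putadiagapohaku.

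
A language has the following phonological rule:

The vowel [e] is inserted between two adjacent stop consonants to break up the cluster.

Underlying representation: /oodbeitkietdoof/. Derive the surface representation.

/d/ and /b/ form a stop–stop cluster, so [e] is inserted between them.
/t/ and /k/ form a stop–stop cluster, so [e] is inserted between them.
/t/ and /d/ form a stop–stop cluster, so [e] is inserted between them.
Surface form: [oodebeitekietedoof].

oodebeitekietedoof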